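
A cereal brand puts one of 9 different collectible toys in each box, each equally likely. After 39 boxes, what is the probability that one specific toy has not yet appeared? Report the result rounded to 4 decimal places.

0.0101

Each box misses the fixed toy with probability (9-1)/9 = 8/9, independently.
P(still missing after 39) = (8/9)^39 = 0.01012.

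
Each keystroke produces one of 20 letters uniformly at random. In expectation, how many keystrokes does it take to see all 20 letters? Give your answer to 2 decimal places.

The wait to go from k to k+1 distinct letters is geometric with mean 20/(20-k).
E[T] = 20/20 + 20/19 + 20/18 + ... + 20/2 + 20/1 = 20·H_{20}.
H_{20} = 3.598, so E[T] = 71.955.

71.95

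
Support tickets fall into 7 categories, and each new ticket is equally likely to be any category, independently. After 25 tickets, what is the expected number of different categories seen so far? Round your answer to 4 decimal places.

For each category, P(seen in 25 tickets) = 1 - (6/7)^25 = 0.97880.
By linearity of expectation, E[distinct seen] = 7·(1 - (6/7)^25) = 6.85160.

6.8516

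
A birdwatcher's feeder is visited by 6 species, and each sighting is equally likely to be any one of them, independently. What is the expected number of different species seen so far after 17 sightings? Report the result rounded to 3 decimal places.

5.730

For each species, P(seen in 17 sightings) = 1 - (5/6)^17 = 0.9549.
By linearity of expectation, E[distinct seen] = 6·(1 - (5/6)^17) = 5.7296.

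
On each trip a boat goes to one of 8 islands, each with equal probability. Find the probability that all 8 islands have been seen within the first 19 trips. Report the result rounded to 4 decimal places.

0.4783

Let A_i be the event that island i is missing after 19 trips. By inclusion–exclusion on the A_i,
P(all seen) = Σ_{j=0}^{8} (-1)^j C(8,j)((8-j)/8)^19
= 1.00000 - 0.63277 + 0.11839 - 0.00741 + 0.00013 - 0.00000 + 0.00000 - 0.00000 + 0.00000
= 0.47835.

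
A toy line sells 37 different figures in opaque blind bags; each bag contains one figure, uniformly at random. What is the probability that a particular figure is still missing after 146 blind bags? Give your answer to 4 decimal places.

0.0183

On each blind bag the fixed figure fails to appear with probability 36/37.
P(still missing after 146) = (36/37)^146 = 0.01831.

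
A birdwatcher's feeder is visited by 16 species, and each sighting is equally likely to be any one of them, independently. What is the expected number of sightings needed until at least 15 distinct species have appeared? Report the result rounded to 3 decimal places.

38.092

With k distinct species already seen, the next new one arrives after an expected 16/(16-k) sightings.
Sum over k = 0,...,14: E = 16/16 + 16/15 + 16/14 + ... + 16/3 + 16/2 = 38.0917.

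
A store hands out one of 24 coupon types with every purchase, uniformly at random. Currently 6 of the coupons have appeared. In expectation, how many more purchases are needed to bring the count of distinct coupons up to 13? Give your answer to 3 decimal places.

From k distinct to k+1 distinct takes on average 24/(24-k) purchases.
Sum over k = 6,...,12: E = 24/18 + 24/17 + 24/16 + ... + 24/13 + 24/12 = 11.4055.

11.406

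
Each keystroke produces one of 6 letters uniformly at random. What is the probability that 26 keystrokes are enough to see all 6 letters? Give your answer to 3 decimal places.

0.948

Let A_i be the event that letter i is missing after 26 keystrokes. By inclusion–exclusion on the A_i,
P(all seen) = Σ_{j=0}^{6} (-1)^j C(6,j)((6-j)/6)^26
= 1.0000 - 0.0524 + 0.0004 - 0.0000 + 0.0000 - 0.0000 + 0.0000
= 0.9480.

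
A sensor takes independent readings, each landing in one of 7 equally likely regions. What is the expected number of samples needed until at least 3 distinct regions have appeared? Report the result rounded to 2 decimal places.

3.57

With k distinct regions already seen, the next new one arrives after an expected 7/(7-k) samples.
Sum over k = 0,...,2: E = 7/7 + 7/6 + 7/5 = 3.567.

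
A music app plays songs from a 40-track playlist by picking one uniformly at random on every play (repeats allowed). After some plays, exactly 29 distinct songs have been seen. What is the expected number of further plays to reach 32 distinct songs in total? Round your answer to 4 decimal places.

With k distinct songs already seen, the next new one takes an expected 40/(40-k) plays.
Sum over k = 29,...,31: E = 40/11 + 40/10 + 40/9 = 12.08081.

12.0808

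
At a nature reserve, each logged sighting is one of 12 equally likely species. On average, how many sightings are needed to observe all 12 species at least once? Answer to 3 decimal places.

37.239

The wait to go from k to k+1 distinct species is geometric with mean 12/(12-k).
E[T] = 12/12 + 12/11 + 12/10 + ... + 12/2 + 12/1 = 12·H_{12}.
H_{12} = 3.1032, so E[T] = 37.2385.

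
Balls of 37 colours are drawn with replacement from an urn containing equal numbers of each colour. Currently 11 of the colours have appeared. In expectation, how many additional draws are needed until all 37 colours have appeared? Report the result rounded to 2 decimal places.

142.61

From k distinct to k+1 distinct takes on average 37/(37-k) draws.
Sum over k = 11,...,36: E = 37/26 + 37/25 + 37/24 + ... + 37/2 + 37/1 = 142.614.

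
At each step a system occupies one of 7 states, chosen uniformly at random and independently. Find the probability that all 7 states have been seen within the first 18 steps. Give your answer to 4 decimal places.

Let A_i be the event that state i is missing after 18 steps. By inclusion–exclusion on the A_i,
P(all seen) = Σ_{j=0}^{7} (-1)^j C(7,j)((7-j)/7)^18
= 1.00000 - 0.43657 + 0.04919 - 0.00148 + 0.00001 - 0.00000 + 0.00000 - 0.00000
= 0.61115.

0.6112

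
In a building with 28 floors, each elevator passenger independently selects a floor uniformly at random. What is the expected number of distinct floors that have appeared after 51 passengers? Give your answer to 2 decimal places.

23.62

For each floor, P(seen in 51 passengers) = 1 - (27/28)^51 = 0.844.
By linearity of expectation, E[distinct seen] = 28·(1 - (27/28)^51) = 23.618.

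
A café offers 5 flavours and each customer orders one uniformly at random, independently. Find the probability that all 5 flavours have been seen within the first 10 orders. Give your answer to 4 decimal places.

0.5225

Let A_i be the event that flavour i is missing after 10 orders. By inclusion–exclusion on the A_i,
P(all seen) = Σ_{j=0}^{5} (-1)^j C(5,j)((5-j)/5)^10
= 1.00000 - 0.53687 + 0.06047 - 0.00105 + 0.00000 - 0.00000
= 0.52255.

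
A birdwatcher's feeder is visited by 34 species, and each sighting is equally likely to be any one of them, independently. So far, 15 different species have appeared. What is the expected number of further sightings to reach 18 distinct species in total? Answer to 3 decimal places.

The wait to go from k to k+1 distinct species is geometric with mean 34/(34-k).
Sum over k = 15,...,17: E = 34/19 + 34/18 + 34/17 = 5.6784.

5.678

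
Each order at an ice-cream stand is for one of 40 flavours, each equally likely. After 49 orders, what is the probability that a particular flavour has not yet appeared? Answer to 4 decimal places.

On each order the fixed flavour fails to appear with probability 39/40.
P(still missing after 49) = (39/40)^49 = 0.28922.

0.2892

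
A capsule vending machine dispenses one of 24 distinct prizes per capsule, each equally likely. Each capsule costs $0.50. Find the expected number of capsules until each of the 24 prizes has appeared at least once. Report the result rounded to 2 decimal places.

90.62

After k distinct prizes have appeared, the next capsule gives a new one with probability (24-k)/24, so the expected wait for the (k+1)-th is 24/(24-k).
E[T] = 24/24 + 24/23 + 24/22 + ... + 24/2 + 24/1 = 24·H_{24}.
H_{24} = 3.776, so E[T] = 90.623.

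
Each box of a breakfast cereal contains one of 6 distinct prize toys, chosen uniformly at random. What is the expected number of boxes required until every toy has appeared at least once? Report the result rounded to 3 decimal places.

Split into phases: going from k distinct to k+1 distinct takes on average 6/(6-k) boxes.
E[T] = 6/6 + 6/5 + 6/4 + 6/3 + 6/2 + 6/1 = 6·H_{6}.
H_{6} = 2.4500, so E[T] = 14.7000.

14.700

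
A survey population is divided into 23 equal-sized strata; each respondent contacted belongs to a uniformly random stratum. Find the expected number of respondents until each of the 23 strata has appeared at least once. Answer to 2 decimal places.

85.89

After k distinct strata have appeared, the next respondent gives a new one with probability (23-k)/23, so the expected wait for the (k+1)-th is 23/(23-k).
E[T] = 23/23 + 23/22 + 23/21 + ... + 23/2 + 23/1 = 23·H_{23}.
H_{23} = 3.734, so E[T] = 85.889.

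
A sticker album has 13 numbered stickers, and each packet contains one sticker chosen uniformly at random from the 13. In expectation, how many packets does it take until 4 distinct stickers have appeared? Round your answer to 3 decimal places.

4.565

Going from k to k+1 distinct takes a geometric number of packets with mean 13/(13-k).
Sum over k = 0,...,3: E = 13/13 + 13/12 + 13/11 + 13/10 = 4.5652.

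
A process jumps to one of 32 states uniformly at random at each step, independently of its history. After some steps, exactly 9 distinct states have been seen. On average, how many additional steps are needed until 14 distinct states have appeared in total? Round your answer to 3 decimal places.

The wait to go from k to k+1 distinct states is geometric with mean 32/(32-k).
Sum over k = 9,...,13: E = 32/23 + 32/22 + 32/21 + 32/20 + 32/19 = 7.6539.

7.654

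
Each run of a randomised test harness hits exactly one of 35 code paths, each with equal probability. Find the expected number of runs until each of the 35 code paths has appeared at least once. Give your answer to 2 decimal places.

Split into phases: going from k distinct to k+1 distinct takes on average 35/(35-k) runs.
E[T] = 35/35 + 35/34 + 35/33 + ... + 35/2 + 35/1 = 35·H_{35}.
H_{35} = 4.147, so E[T] = 145.137.

145.14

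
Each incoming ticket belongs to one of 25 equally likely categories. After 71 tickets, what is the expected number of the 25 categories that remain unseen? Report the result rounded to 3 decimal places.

1.378

For each category, P(unseen after 71) = (24/25)^71 = 0.0551.
By linearity of expectation, E[unseen] = 25·(24/25)^71 = 1.3778.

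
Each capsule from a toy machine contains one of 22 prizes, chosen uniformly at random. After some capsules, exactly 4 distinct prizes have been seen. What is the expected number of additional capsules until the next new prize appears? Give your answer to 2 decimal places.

1.22

Each capsule yields a new prize with probability (22-4)/22 = 18/22, so the wait is geometric with mean 22/18.
E = 22/18 = 1.222.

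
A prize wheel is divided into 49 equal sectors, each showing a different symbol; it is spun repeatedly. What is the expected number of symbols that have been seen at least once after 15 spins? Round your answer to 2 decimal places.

For each symbol, P(seen in 15 spins) = 1 - (48/49)^15 = 0.266.
By linearity of expectation, E[distinct seen] = 49·(1 - (48/49)^15) = 13.036.

13.04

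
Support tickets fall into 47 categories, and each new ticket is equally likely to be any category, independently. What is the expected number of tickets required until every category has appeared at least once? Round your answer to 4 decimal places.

After k distinct categories have appeared, the next ticket gives a new one with probability (47-k)/47, so the expected wait for the (k+1)-th is 47/(47-k).
E[T] = 47/47 + 47/46 + 47/45 + ... + 47/2 + 47/1 = 47·H_{47}.
H_{47} = 4.43796, so E[T] = 208.58430.

208.5843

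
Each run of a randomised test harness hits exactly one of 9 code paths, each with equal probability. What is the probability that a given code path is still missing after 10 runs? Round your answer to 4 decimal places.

0.3079

Each run misses the fixed code path with probability (9-1)/9 = 8/9, independently.
P(still missing after 10) = (8/9)^10 = 0.30795.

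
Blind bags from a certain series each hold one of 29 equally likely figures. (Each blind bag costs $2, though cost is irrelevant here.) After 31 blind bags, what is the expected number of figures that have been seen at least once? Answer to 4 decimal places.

For each figure, P(seen in 31 blind bags) = 1 - (28/29)^31 = 0.66305.
By linearity of expectation, E[distinct seen] = 29·(1 - (28/29)^31) = 19.22855.

19.2285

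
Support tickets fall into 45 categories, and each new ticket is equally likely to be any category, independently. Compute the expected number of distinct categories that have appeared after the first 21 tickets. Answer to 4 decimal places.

For each category, P(seen in 21 tickets) = 1 - (44/45)^21 = 0.37620.
By linearity of expectation, E[distinct seen] = 45·(1 - (44/45)^21) = 16.92913.

16.9291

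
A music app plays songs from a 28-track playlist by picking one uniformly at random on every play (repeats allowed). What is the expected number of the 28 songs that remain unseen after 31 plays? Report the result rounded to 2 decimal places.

9.07

For each song, P(unseen after 31) = (27/28)^31 = 0.324.
By linearity of expectation, E[unseen] = 28·(27/28)^31 = 9.069.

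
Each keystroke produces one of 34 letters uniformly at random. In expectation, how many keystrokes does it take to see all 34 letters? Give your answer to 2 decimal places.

Split into phases: going from k distinct to k+1 distinct takes on average 34/(34-k) keystrokes.
E[T] = 34/34 + 34/33 + 34/32 + ... + 34/2 + 34/1 = 34·H_{34}.
H_{34} = 4.118, so E[T] = 140.019.

140.02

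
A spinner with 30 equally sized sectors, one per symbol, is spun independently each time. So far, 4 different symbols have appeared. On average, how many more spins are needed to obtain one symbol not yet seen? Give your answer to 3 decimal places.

Each spin yields a new symbol with probability (30-4)/30 = 26/30, so the wait is geometric with mean 30/26.
E = 30/26 = 1.1538.

1.154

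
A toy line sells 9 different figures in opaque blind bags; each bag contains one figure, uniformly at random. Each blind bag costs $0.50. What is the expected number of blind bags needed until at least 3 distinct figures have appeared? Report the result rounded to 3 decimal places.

3.411

Going from k to k+1 distinct takes a geometric number of blind bags with mean 9/(9-k).
Sum over k = 0,...,2: E = 9/9 + 9/8 + 9/7 = 3.4107.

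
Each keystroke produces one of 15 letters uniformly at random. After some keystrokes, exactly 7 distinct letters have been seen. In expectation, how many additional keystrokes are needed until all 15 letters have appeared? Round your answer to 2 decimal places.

With k distinct letters already seen, the next new one takes an expected 15/(15-k) keystrokes.
Sum over k = 7,...,14: E = 15/8 + 15/7 + 15/6 + ... + 15/2 + 15/1 = 40.768.

40.77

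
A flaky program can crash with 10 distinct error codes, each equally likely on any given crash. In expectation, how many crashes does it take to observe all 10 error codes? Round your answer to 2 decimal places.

After k distinct error codes have appeared, the next crash gives a new one with probability (10-k)/10, so the expected wait for the (k+1)-th is 10/(10-k).
E[T] = 10/10 + 10/9 + 10/8 + ... + 10/2 + 10/1 = 10·H_{10}.
H_{10} = 2.929, so E[T] = 29.290.

29.29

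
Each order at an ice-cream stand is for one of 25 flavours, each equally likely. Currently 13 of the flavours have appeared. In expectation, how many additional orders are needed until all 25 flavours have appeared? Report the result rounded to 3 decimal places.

77.580

The wait to go from k to k+1 distinct flavours is geometric with mean 25/(25-k).
Sum over k = 13,...,24: E = 25/12 + 25/11 + 25/10 + ... + 25/2 + 25/1 = 77.5803.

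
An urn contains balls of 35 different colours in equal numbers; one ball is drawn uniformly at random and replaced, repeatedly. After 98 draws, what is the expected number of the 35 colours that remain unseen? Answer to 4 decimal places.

2.0433

For each colour, P(unseen after 98) = (34/35)^98 = 0.05838.
By linearity of expectation, E[unseen] = 35·(34/35)^98 = 2.04331.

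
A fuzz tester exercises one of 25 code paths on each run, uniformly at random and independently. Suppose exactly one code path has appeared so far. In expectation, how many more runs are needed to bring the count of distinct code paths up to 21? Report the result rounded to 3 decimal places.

The wait to go from k to k+1 distinct code paths is geometric with mean 25/(25-k).
Sum over k = 1,...,20: E = 25/24 + 25/23 + 25/22 + ... + 25/6 + 25/5 = 42.3156.

42.316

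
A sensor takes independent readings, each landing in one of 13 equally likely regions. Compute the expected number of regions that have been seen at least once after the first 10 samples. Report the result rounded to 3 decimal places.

For each region, P(seen in 10 samples) = 1 - (12/13)^10 = 0.5509.
By linearity of expectation, E[distinct seen] = 13·(1 - (12/13)^10) = 7.1612.

7.161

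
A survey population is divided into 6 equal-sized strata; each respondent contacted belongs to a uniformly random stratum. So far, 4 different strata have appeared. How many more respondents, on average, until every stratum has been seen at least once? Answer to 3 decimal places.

From k distinct to k+1 distinct takes on average 6/(6-k) respondents.
Sum over k = 4,...,5: E = 6/2 + 6/1 = 9.0000.

9.000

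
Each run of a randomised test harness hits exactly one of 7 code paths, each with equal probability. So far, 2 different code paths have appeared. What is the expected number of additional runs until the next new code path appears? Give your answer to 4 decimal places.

The number of runs until the next new code path is geometric with success probability 5/7, so its mean is 7/5.
E = 7/5 = 1.40000.

1.4000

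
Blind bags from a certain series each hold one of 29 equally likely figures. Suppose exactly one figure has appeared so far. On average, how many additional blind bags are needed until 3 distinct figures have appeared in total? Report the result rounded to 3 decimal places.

2.110

With k distinct figures already seen, the next new one takes an expected 29/(29-k) blind bags.
Sum over k = 1,...,2: E = 29/28 + 29/27 = 2.1098.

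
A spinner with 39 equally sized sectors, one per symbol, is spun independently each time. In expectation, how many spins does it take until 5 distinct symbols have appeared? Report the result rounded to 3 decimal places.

Going from k to k+1 distinct takes a geometric number of spins with mean 39/(39-k).
Sum over k = 0,...,4: E = 39/39 + 39/38 + 39/37 + 39/36 + 39/35 = 5.2780.

5.278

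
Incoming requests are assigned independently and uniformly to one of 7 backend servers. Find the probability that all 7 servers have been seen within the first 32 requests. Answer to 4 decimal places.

By inclusion–exclusion over which servers are missing,
P(all seen) = Σ_{j=0}^{7} (-1)^j C(7,j)((7-j)/7)^32
= 1.00000 - 0.05044 + 0.00044 - 0.00000 + 0.00000 - 0.00000 + 0.00000 - 0.00000
= 0.95000.

0.9500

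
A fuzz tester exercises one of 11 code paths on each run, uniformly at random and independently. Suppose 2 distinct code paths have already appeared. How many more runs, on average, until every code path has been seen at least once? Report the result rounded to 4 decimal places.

31.1187

With k distinct code paths already seen, the next new one takes an expected 11/(11-k) runs.
Sum over k = 2,...,10: E = 11/9 + 11/8 + 11/7 + ... + 11/2 + 11/1 = 31.11865.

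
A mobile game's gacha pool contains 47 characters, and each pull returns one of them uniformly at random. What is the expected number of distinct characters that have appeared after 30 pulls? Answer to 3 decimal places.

22.345

For each character, P(seen in 30 pulls) = 1 - (46/47)^30 = 0.4754.
By linearity of expectation, E[distinct seen] = 47·(1 - (46/47)^30) = 22.3455.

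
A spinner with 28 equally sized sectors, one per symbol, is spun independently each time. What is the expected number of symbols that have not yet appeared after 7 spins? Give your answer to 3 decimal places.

21.707

For each symbol, P(unseen after 7) = (27/28)^7 = 0.7752.
By linearity of expectation, E[unseen] = 28·(27/28)^7 = 21.7069.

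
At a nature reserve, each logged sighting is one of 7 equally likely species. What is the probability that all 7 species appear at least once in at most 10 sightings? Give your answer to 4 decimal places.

By inclusion–exclusion over which species are missing,
P(all seen) = Σ_{j=0}^{7} (-1)^j C(7,j)((7-j)/7)^10
= 1.00000 - 1.49841 + 0.72600 - 0.12992 + 0.00732 - 0.00008 + 0.00000 - 0.00000
= 0.10491.

0.1049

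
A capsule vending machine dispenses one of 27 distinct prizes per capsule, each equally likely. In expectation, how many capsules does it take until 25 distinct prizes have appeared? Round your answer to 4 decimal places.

With k distinct prizes already seen, the next new one arrives after an expected 27/(27-k) capsules.
Sum over k = 0,...,24: E = 27/27 + 27/26 + 27/25 + ... + 27/4 + 27/3 = 64.56933.

64.5693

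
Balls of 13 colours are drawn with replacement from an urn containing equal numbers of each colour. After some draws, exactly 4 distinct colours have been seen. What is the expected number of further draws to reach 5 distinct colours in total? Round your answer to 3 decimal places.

1.444

From k distinct to k+1 distinct takes on average 13/(13-k) draws.
Only the k = 4 term is needed: E = 13/9 = 1.4444.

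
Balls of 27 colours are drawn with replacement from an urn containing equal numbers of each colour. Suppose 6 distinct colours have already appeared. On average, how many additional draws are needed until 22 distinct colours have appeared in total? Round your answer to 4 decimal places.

36.7747

The wait to go from k to k+1 distinct colours is geometric with mean 27/(27-k).
Sum over k = 6,...,21: E = 27/21 + 27/20 + 27/19 + ... + 27/7 + 27/6 = 36.77469.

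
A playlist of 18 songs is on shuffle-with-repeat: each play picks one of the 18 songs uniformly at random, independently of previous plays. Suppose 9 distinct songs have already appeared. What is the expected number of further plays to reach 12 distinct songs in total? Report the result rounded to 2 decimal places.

With k distinct songs already seen, the next new one takes an expected 18/(18-k) plays.
Sum over k = 9,...,11: E = 18/9 + 18/8 + 18/7 = 6.821.

6.82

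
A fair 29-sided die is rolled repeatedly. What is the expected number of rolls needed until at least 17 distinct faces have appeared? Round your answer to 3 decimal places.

Going from k to k+1 distinct takes a geometric number of rolls with mean 29/(29-k).
Sum over k = 0,...,16: E = 29/29 + 29/28 + 29/27 + ... + 29/14 + 29/13 = 24.8949.

24.895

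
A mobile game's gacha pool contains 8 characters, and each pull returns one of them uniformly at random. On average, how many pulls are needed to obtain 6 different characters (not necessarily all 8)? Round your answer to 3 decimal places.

With k distinct characters already seen, the next new one arrives after an expected 8/(8-k) pulls.
Sum over k = 0,...,5: E = 8/8 + 8/7 + 8/6 + 8/5 + 8/4 + 8/3 = 9.7429.

9.743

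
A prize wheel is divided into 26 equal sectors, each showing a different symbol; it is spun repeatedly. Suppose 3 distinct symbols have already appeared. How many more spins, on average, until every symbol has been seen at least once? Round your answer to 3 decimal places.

97.092

The wait to go from k to k+1 distinct symbols is geometric with mean 26/(26-k).
Sum over k = 3,...,25: E = 26/23 + 26/22 + 26/21 + ... + 26/2 + 26/1 = 97.0916.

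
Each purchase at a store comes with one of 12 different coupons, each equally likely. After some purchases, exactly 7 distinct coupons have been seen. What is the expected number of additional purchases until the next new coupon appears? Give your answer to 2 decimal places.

The number of purchases until the next new coupon is geometric with success probability 5/12, so its mean is 12/5.
E = 12/5 = 2.400.

2.40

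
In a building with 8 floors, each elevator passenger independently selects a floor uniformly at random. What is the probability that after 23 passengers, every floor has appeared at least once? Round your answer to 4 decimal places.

By inclusion–exclusion over which floors are missing,
P(all seen) = Σ_{j=0}^{8} (-1)^j C(8,j)((8-j)/8)^23
= 1.00000 - 0.37092 + 0.03746 - 0.00113 + 0.00001 - 0.00000 + 0.00000 - 0.00000 + 0.00000
= 0.66542.

0.6654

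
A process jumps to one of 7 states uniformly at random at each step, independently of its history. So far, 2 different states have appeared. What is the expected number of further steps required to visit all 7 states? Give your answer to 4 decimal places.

15.9833

From k distinct to k+1 distinct takes on average 7/(7-k) steps.
Sum over k = 2,...,6: E = 7/5 + 7/4 + 7/3 + 7/2 + 7/1 = 15.98333.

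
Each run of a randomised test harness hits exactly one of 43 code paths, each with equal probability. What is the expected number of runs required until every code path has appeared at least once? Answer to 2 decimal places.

187.05

The wait to go from k to k+1 distinct code paths is geometric with mean 43/(43-k).
E[T] = 43/43 + 43/42 + 43/41 + ... + 43/2 + 43/1 = 43·H_{43}.
H_{43} = 4.350, so E[T] = 187.050.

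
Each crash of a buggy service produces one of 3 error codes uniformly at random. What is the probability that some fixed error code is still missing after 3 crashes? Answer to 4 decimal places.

0.2963

Each crash misses the fixed error code with probability (3-1)/3 = 2/3, independently.
P(still missing after 3) = (2/3)^3 = 0.29630.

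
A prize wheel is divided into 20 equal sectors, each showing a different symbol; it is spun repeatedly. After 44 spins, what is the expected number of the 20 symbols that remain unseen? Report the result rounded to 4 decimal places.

2.0935

For each symbol, P(unseen after 44) = (19/20)^44 = 0.10467.
By linearity of expectation, E[unseen] = 20·(19/20)^44 = 2.09348.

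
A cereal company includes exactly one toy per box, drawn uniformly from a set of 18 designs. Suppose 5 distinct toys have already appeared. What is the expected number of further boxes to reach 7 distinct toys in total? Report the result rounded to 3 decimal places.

With k distinct toys already seen, the next new one takes an expected 18/(18-k) boxes.
Sum over k = 5,...,6: E = 18/13 + 18/12 = 2.8846.

2.885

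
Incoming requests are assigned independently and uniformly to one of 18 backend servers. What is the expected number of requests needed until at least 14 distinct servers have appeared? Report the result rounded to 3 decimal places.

With k distinct servers already seen, the next new one arrives after an expected 18/(18-k) requests.
Sum over k = 0,...,13: E = 18/18 + 18/17 + 18/16 + ... + 18/6 + 18/5 = 25.4119.

25.412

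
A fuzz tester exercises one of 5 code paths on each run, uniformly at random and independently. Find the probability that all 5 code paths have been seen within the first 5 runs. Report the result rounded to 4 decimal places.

0.0384

By inclusion–exclusion over which code paths are missing,
P(all seen) = Σ_{j=0}^{5} (-1)^j C(5,j)((5-j)/5)^5
= 1.00000 - 1.63840 + 0.77760 - 0.10240 + 0.00160 - 0.00000
= 0.03840.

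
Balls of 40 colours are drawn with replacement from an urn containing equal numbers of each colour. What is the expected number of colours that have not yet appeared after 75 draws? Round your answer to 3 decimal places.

For each colour, P(unseen after 75) = (39/40)^75 = 0.1497.
By linearity of expectation, E[unseen] = 40·(39/40)^75 = 5.9897.

5.990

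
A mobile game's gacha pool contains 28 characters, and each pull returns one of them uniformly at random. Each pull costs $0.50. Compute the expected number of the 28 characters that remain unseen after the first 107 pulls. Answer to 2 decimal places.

0.57

For each character, P(unseen after 107) = (27/28)^107 = 0.020.
By linearity of expectation, E[unseen] = 28·(27/28)^107 = 0.572.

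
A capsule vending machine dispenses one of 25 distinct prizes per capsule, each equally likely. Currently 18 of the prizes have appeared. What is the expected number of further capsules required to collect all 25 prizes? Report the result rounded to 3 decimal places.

The wait to go from k to k+1 distinct prizes is geometric with mean 25/(25-k).
Sum over k = 18,...,24: E = 25/7 + 25/6 + 25/5 + ... + 25/2 + 25/1 = 64.8214.

64.821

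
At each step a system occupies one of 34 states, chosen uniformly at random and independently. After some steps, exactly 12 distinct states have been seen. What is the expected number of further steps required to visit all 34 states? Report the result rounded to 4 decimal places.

125.4877

With k distinct states already seen, the next new one takes an expected 34/(34-k) steps.
Sum over k = 12,...,33: E = 34/22 + 34/21 + 34/20 + ... + 34/2 + 34/1 = 125.48765.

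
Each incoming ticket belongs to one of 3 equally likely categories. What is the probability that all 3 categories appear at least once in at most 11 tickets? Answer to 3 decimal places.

0.965

Let A_i be the event that category i is missing after 11 tickets. By inclusion–exclusion on the A_i,
P(all seen) = Σ_{j=0}^{3} (-1)^j C(3,j)((3-j)/3)^11
= 1.0000 - 0.0347 + 0.0000 - 0.0000
= 0.9653.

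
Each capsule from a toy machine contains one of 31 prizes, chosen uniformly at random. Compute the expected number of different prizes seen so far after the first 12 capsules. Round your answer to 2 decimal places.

10.08

For each prize, P(seen in 12 capsules) = 1 - (30/31)^12 = 0.325.
By linearity of expectation, E[distinct seen] = 31·(1 - (30/31)^12) = 10.084.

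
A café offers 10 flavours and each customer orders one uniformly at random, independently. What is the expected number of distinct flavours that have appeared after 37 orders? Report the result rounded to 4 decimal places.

9.7972

For each flavour, P(seen in 37 orders) = 1 - (9/10)^37 = 0.97972.
By linearity of expectation, E[distinct seen] = 10·(1 - (9/10)^37) = 9.79724.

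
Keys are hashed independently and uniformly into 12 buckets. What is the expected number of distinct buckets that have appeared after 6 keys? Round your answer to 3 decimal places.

4.880

For each bucket, P(seen in 6 keys) = 1 - (11/12)^6 = 0.4067.
By linearity of expectation, E[distinct seen] = 12·(1 - (11/12)^6) = 4.8805.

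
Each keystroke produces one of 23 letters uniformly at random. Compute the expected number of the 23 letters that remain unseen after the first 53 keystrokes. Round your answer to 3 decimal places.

2.180

For each letter, P(unseen after 53) = (22/23)^53 = 0.0948.
By linearity of expectation, E[unseen] = 23·(22/23)^53 = 2.1805.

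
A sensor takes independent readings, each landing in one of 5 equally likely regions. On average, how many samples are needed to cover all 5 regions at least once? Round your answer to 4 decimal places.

11.4167

Split into phases: going from k distinct to k+1 distinct takes on average 5/(5-k) samples.
E[T] = 5/5 + 5/4 + 5/3 + 5/2 + 5/1 = 5·H_{5}.
H_{5} = 2.28333, so E[T] = 11.41667.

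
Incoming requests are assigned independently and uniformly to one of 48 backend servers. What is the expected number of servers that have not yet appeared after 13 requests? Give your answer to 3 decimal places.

For each server, P(unseen after 13) = (47/48)^13 = 0.7606.
By linearity of expectation, E[unseen] = 48·(47/48)^13 = 36.5071.

36.507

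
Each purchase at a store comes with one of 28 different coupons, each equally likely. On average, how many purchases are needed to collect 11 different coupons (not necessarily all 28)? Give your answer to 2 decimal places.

With k distinct coupons already seen, the next new one arrives after an expected 28/(28-k) purchases.
Sum over k = 0,...,10: E = 28/28 + 28/27 + 28/26 + ... + 28/19 + 28/18 = 13.653.

13.65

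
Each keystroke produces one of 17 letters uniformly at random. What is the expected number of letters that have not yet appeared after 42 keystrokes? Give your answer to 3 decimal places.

1.332

For each letter, P(unseen after 42) = (16/17)^42 = 0.0784.
By linearity of expectation, E[unseen] = 17·(16/17)^42 = 1.3324.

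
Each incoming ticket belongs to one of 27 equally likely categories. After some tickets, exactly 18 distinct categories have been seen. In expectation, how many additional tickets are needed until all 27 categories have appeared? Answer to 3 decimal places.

76.382

The wait to go from k to k+1 distinct categories is geometric with mean 27/(27-k).
Sum over k = 18,...,26: E = 27/9 + 27/8 + 27/7 + ... + 27/2 + 27/1 = 76.3821.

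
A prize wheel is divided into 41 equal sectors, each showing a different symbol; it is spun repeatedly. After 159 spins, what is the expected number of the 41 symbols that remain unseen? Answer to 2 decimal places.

0.81

For each symbol, P(unseen after 159) = (40/41)^159 = 0.020.
By linearity of expectation, E[unseen] = 41·(40/41)^159 = 0.809.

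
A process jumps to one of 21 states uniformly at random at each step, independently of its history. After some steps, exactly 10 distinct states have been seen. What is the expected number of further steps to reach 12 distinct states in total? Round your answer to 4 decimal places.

4.0091

The wait to go from k to k+1 distinct states is geometric with mean 21/(21-k).
Sum over k = 10,...,11: E = 21/11 + 21/10 = 4.00909.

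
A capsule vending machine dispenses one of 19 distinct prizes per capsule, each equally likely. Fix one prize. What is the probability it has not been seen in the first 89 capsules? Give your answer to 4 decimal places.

0.0081

On each capsule the fixed prize fails to appear with probability 18/19.
P(still missing after 89) = (18/19)^89 = 0.00813.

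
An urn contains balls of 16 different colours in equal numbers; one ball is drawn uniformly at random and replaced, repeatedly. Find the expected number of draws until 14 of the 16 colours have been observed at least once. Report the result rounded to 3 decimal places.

30.092

Going from k to k+1 distinct takes a geometric number of draws with mean 16/(16-k).
Sum over k = 0,...,13: E = 16/16 + 16/15 + 16/14 + ... + 16/4 + 16/3 = 30.0917.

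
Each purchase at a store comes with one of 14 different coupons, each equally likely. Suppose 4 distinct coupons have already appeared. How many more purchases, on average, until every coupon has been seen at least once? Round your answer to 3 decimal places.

From k distinct to k+1 distinct takes on average 14/(14-k) purchases.
Sum over k = 4,...,13: E = 14/10 + 14/9 + 14/8 + ... + 14/2 + 14/1 = 41.0056.

41.006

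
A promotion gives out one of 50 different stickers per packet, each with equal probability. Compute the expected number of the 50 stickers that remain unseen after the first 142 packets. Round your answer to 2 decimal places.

2.84

For each sticker, P(unseen after 142) = (49/50)^142 = 0.057.
By linearity of expectation, E[unseen] = 50·(49/50)^142 = 2.838.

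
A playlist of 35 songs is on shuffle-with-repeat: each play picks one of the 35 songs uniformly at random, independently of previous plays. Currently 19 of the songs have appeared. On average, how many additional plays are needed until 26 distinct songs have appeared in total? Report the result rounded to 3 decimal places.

From k distinct to k+1 distinct takes on average 35/(35-k) plays.
Sum over k = 19,...,25: E = 35/16 + 35/15 + 35/14 + ... + 35/11 + 35/10 = 19.3116.

19.312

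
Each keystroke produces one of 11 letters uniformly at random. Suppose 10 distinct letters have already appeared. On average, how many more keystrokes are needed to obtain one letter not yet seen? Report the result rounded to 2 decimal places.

11.00

The number of keystrokes until the next new letter is geometric with success probability 1/11, so its mean is 11/1.
E = 11/1 = 11.000.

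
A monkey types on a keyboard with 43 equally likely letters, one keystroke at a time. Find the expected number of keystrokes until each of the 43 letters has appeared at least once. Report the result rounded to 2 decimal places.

187.05

After k distinct letters have appeared, the next keystroke gives a new one with probability (43-k)/43, so the expected wait for the (k+1)-th is 43/(43-k).
E[T] = 43/43 + 43/42 + 43/41 + ... + 43/2 + 43/1 = 43·H_{43}.
H_{43} = 4.350, so E[T] = 187.050.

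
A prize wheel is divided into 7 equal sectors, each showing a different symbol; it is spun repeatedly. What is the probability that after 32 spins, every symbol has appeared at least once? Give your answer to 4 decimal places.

0.9500

By inclusion–exclusion over which symbols are missing,
P(all seen) = Σ_{j=0}^{7} (-1)^j C(7,j)((7-j)/7)^32
= 1.00000 - 0.05044 + 0.00044 - 0.00000 + 0.00000 - 0.00000 + 0.00000 - 0.00000
= 0.95000.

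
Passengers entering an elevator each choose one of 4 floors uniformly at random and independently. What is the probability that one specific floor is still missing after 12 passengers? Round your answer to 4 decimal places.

0.0317

Each passenger misses the fixed floor with probability (4-1)/4 = 3/4, independently.
P(still missing after 12) = (3/4)^12 = 0.03168.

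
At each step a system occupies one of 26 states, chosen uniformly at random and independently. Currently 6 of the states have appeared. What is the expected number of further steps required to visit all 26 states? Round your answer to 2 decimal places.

From k distinct to k+1 distinct takes on average 26/(26-k) steps.
Sum over k = 6,...,25: E = 26/20 + 26/19 + 26/18 + ... + 26/2 + 26/1 = 93.541.

93.54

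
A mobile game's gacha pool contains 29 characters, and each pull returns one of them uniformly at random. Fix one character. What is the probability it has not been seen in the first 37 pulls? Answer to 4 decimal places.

Each pull misses the fixed character with probability (29-1)/29 = 28/29, independently.
P(still missing after 37) = (28/29)^37 = 0.27297.

0.2730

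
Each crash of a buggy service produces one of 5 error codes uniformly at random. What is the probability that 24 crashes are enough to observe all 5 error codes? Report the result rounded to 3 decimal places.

Let A_i be the event that error code i is missing after 24 crashes. By inclusion–exclusion on the A_i,
P(all seen) = Σ_{j=0}^{5} (-1)^j C(5,j)((5-j)/5)^24
= 1.0000 - 0.0236 + 0.0000 - 0.0000 + 0.0000 - 0.0000
= 0.9764.

0.976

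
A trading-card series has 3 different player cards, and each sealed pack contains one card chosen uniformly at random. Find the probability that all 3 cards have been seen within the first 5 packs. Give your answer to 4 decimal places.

Let A_i be the event that card i is missing after 5 packs. By inclusion–exclusion on the A_i,
P(all seen) = Σ_{j=0}^{3} (-1)^j C(3,j)((3-j)/3)^5
= 1.00000 - 0.39506 + 0.01235 - 0.00000
= 0.61728.

0.6173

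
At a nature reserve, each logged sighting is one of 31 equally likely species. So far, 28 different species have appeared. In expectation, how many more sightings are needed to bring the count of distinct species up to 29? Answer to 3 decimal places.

10.333

From k distinct to k+1 distinct takes on average 31/(31-k) sightings.
Only the k = 28 term is needed: E = 31/3 = 10.3333.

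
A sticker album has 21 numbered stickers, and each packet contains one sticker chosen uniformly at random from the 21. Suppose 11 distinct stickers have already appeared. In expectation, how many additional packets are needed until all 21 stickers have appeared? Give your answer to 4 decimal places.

The wait to go from k to k+1 distinct stickers is geometric with mean 21/(21-k).
Sum over k = 11,...,20: E = 21/10 + 21/9 + 21/8 + ... + 21/2 + 21/1 = 61.50833.

61.5083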